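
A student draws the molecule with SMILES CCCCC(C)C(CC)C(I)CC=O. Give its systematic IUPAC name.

Counting along the main chain through the –CHO group gives 9 carbons: the parent is nonane.
The principal characteristic group is an aldehyde (terminal –CHO), named with the suffix -al.
The numbering direction is chosen so that the aldehyde carbon is C-1 by definition.
This places an ethyl group at C-4; an iodo group at C-3; a methyl group at C-5.
Substituent prefixes are cited in alphabetical order (multiplying prefixes like di-/tri- are ignored for ordering).
The name is 4-ethyl-3-iodo-5-methylnonanal.

4-ethyl-3-iodo-5-methylnonanal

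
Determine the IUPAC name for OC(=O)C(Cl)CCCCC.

Counting along the main chain through the –COOH group gives 7 carbons: the parent is heptane.
The principal characteristic group is a carboxylic acid (terminal –COOH), named with the suffix -oic acid.
Choose the numbering such that the carboxylic acid carbon is C-1 by definition.
With this numbering: a chloro group at C-2.
Putting it together: 2-chloroheptanoic acid.

2-chloroheptanoic acid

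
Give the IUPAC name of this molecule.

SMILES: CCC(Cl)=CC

Counting along the main chain through the multiple bond gives 5 carbons: the parent is pentane.
The chain contains a C=C double bond, so the unsaturation ending is -ene.
Number the chain so that numbering from this end puts the double bond at C-2 rather than C-3.
With this numbering: the double bond between C-2 and C-3; a chloro group at C-3.
The name is 3-chloropent-2-ene.

3-chloropent-2-ene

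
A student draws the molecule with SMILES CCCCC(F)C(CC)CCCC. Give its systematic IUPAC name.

5-ethyl-6-fluorodecane

The longest continuous carbon chain has 10 atoms, so the parent hydride is decane.
The numbering direction is chosen so that the locant sets are identical either way, so the alphabetically earlier ethyl substituent takes the lower locant (5 rather than 6).
That gives an ethyl group at C-5; a fluoro group at C-6.
Prefixes are listed alphabetically: ethyl, fluoro.
Putting it together: 5-ethyl-6-fluorodecane.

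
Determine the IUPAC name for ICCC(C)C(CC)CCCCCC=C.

8-ethyl-11-iodo-9-methylundec-1-ene

Counting along the main chain through the multiple bond gives 11 carbons: the parent is undecane.
The chain contains a C=C double bond, so the unsaturation ending is -ene.
The numbering direction is chosen so that numbering from this end puts the double bond at C-1 rather than C-10.
With this numbering: the double bond between C-1 and C-2; an ethyl group at C-8; an iodo group at C-11; a methyl group at C-9.
Prefixes are listed alphabetically: ethyl, iodo, methyl.
Putting it together: 8-ethyl-11-iodo-9-methylundec-1-ene.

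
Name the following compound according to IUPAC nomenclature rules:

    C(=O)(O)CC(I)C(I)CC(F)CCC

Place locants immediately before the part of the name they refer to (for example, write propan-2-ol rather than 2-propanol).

6-fluoro-3,4-diiodononanoic acid

Counting along the main chain through the –COOH group gives 9 carbons: the parent is nonane.
A carboxylic acid (terminal –COOH) is the principal characteristic group, giving the suffix -oic acid.
Number the chain so that the carboxylic acid carbon is C-1 by definition.
That gives a fluoro group at C-6; iodo groups at C-3 and C-4.
Prefixes are listed alphabetically: fluoro, iodo.
Assembling the pieces gives 6-fluoro-3,4-diiodononanoic acid.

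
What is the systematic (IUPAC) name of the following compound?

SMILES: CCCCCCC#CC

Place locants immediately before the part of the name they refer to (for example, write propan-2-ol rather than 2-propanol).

Counting along the main chain through the multiple bond gives 9 carbons: the parent is nonane.
The chain contains a C≡C triple bond, so the unsaturation ending is -yne.
Choose the numbering such that numbering from this end puts the triple bond at C-2 rather than C-7.
With this numbering: the triple bond between C-2 and C-3.
The name is non-2-yne.

non-2-yne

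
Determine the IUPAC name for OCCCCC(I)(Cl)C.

5-chloro-5-iodohexan-1-ol

The longest carbon chain that includes the –OH group has 6 carbons, so the parent hydride is hexane.
An alcohol (–OH) is the principal characteristic group, giving the suffix -ol.
Choose the numbering such that numbering from this end puts the hydroxyl group at C-1 rather than C-6.
This places the hydroxyl at C-1; a chloro group at C-5; an iodo group at C-5.
Substituent prefixes are cited in alphabetical order (multiplying prefixes like di-/tri- are ignored for ordering).
Putting it together: 5-chloro-5-iodohexan-1-ol.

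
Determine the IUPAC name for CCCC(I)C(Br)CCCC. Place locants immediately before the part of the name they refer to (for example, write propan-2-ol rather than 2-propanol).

5-bromo-4-iodononane

The longest continuous carbon chain has 9 atoms, so the parent hydride is nonane.
Number the chain so that the substituent locant set {4,5} is lower than {5,6} at the first point of difference.
That gives a bromo group at C-5; an iodo group at C-4.
Prefixes are listed alphabetically: bromo, iodo.
Assembling the pieces gives 5-bromo-4-iodononane.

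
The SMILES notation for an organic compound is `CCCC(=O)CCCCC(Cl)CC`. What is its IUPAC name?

9-chloroundecan-4-one

Counting along the main chain through the carbonyl gives 11 carbons: the parent is undecane.
The principal characteristic group is a ketone (C=O on an internal carbon), named with the suffix -one.
Choose the numbering such that numbering from this end puts the carbonyl group at C-4 rather than C-8.
That gives the carbonyl at C-4; a chloro group at C-9.
Assembling the pieces gives 9-chloroundecan-4-one.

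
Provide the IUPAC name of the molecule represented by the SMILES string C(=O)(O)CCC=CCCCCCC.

The longest carbon chain that includes the –COOH group and the multiple bond has 11 carbons, so the parent hydride is undecane.
The highest-priority functional group is a carboxylic acid (terminal –COOH), so the name ends in -oic acid.
A C=C double bond in the chain gives the infix -ene-.
Choose the numbering such that the carboxylic acid carbon is C-1 by definition.
With this numbering: the double bond between C-4 and C-5.
The name is undec-4-enoic acid.

undec-4-enoic acid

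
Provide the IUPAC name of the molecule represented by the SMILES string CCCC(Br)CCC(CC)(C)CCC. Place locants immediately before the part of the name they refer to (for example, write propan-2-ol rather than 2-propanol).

7-bromo-4-ethyl-4-methyldecane

The longest continuous carbon chain has 10 atoms, so the parent hydride is decane.
The numbering direction is chosen so that the substituent locant set {4,4,7} is lower than {4,7,7} at the first point of difference.
With this numbering: a bromo group at C-7; an ethyl group at C-4; a methyl group at C-4.
Substituent prefixes are cited in alphabetical order (multiplying prefixes like di-/tri- are ignored for ordering).
Assembling the pieces gives 7-bromo-4-ethyl-4-methyldecane.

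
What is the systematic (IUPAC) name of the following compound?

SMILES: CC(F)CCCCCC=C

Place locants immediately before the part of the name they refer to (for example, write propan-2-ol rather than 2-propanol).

8-fluoronon-1-ene

Counting along the main chain through the multiple bond gives 9 carbons: the parent is nonane.
A C=C double bond in the chain gives the infix -ene-.
The numbering direction is chosen so that numbering from this end puts the double bond at C-1 rather than C-8.
This places the double bond between C-1 and C-2; a fluoro group at C-8.
Putting it together: 8-fluoronon-1-ene.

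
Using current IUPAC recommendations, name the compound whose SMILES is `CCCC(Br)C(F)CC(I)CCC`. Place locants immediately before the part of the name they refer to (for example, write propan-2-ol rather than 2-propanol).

The longest continuous carbon chain has 10 atoms, so the parent hydride is decane.
Number the chain so that the substituent locant set {4,5,7} is lower than {4,6,7} at the first point of difference.
That gives a bromo group at C-4; a fluoro group at C-5; an iodo group at C-7.
Prefixes are listed alphabetically: bromo, fluoro, iodo.
Putting it together: 4-bromo-5-fluoro-7-iododecane.

4-bromo-5-fluoro-7-iododecane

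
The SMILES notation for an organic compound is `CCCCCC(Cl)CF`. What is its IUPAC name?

2-chloro-1-fluoroheptane

The longest carbon chain is 7 atoms: the parent is heptane.
Number the chain so that the substituent locant set {1,2} is lower than {6,7} at the first point of difference.
With this numbering: a chloro group at C-2; a fluoro group at C-1.
The substituents are ordered alphabetically, ignoring any di-/tri- multipliers.
Assembling the pieces gives 2-chloro-1-fluoroheptane.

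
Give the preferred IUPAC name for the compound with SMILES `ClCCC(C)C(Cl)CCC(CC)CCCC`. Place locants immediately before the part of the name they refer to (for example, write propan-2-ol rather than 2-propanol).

1,4-dichloro-7-ethyl-3-methylundecane

The parent chain contains 11 carbons (undecane).
Choose the numbering such that the substituent locant set {1,3,4,7} is lower than {5,8,9,11} at the first point of difference.
That gives chloro groups at C-1 and C-4; an ethyl group at C-7; a methyl group at C-3.
Prefixes are listed alphabetically: chloro, ethyl, methyl.
Putting it together: 1,4-dichloro-7-ethyl-3-methylundecane.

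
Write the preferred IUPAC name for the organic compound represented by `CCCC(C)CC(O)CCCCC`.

Counting along the main chain through the –OH group gives 11 carbons: the parent is undecane.
The highest-priority functional group is an alcohol (–OH), so the name ends in -ol.
The numbering direction is chosen so that the substituent locant set {4} is lower than {8} at the first point of difference.
That gives the hydroxyl at C-6; a methyl group at C-4.
Assembling the pieces gives 4-methylundecan-6-ol.

4-methylundecan-6-ol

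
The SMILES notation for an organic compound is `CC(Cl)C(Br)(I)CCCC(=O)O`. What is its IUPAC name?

The longest chain bearing the –COOH group is 7 carbons long (heptane).
The highest-priority functional group is a carboxylic acid (terminal –COOH), so the name ends in -oic acid.
The numbering direction is chosen so that the carboxylic acid carbon is C-1 by definition.
With this numbering: a bromo group at C-5; a chloro group at C-6; an iodo group at C-5.
The substituents are ordered alphabetically, ignoring any di-/tri- multipliers.
Putting it together: 5-bromo-6-chloro-5-iodoheptanoic acid.

5-bromo-6-chloro-5-iodoheptanoic acid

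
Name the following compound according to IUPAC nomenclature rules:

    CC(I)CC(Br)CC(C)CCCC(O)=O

7-bromo-9-iodo-5-methyldecanoic acid

The longest chain bearing the –COOH group is 10 carbons long (decane).
The highest-priority functional group is a carboxylic acid (terminal –COOH), so the name ends in -oic acid.
Number the chain so that the carboxylic acid carbon is C-1 by definition.
That gives a bromo group at C-7; an iodo group at C-9; a methyl group at C-5.
The substituents are ordered alphabetically, ignoring any di-/tri- multipliers.
Assembling the pieces gives 7-bromo-9-iodo-5-methyldecanoic acid.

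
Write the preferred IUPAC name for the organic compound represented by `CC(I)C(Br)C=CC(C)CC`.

The longest chain bearing the multiple bond is 8 carbons long (octane).
The chain contains a C=C double bond, so the unsaturation ending is -ene.
Choose the numbering such that the substituent locant set {2,3,6} is lower than {3,6,7} at the first point of difference.
This places the double bond between C-4 and C-5; a bromo group at C-3; an iodo group at C-2; a methyl group at C-6.
Prefixes are listed alphabetically: bromo, iodo, methyl.
The name is 3-bromo-2-iodo-6-methyloct-4-ene.

3-bromo-2-iodo-6-methyloct-4-ene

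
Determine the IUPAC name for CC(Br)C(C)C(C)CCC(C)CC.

2-bromo-3,4,7-trimethylnonane

The longest carbon chain is 9 atoms: the parent is nonane.
The numbering direction is chosen so that the substituent locant set {2,3,4,7} is lower than {3,6,7,8} at the first point of difference.
With this numbering: a bromo group at C-2; methyl groups at C-3 and C-4 and C-7.
Prefixes are listed alphabetically: bromo, methyl.
Putting it together: 2-bromo-3,4,7-trimethylnonane.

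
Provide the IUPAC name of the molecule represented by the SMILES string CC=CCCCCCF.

The longest chain bearing the multiple bond is 8 carbons long (octane).
A C=C double bond in the chain gives the infix -ene-.
Number the chain so that numbering from this end puts the double bond at C-2 rather than C-6.
With this numbering: the double bond between C-2 and C-3; a fluoro group at C-8.
Putting it together: 8-fluorooct-2-ene.

8-fluorooct-2-ene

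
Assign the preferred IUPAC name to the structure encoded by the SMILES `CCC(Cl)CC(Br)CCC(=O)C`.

The longest chain bearing the carbonyl is 9 carbons long (nonane).
The principal characteristic group is a ketone (C=O on an internal carbon), named with the suffix -one.
The numbering direction is chosen so that numbering from this end puts the carbonyl group at C-2 rather than C-8.
This places the carbonyl at C-2; a bromo group at C-5; a chloro group at C-7.
Substituent prefixes are cited in alphabetical order (multiplying prefixes like di-/tri- are ignored for ordering).
Assembling the pieces gives 5-bromo-7-chlorononan-2-one.

5-bromo-7-chlorononan-2-one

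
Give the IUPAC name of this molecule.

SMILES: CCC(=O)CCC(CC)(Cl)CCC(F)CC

6-chloro-6-ethyl-9-fluoroundecan-3-one

Counting along the main chain through the carbonyl gives 11 carbons: the parent is undecane.
The highest-priority functional group is a ketone (C=O on an internal carbon), so the name ends in -one.
Choose the numbering such that numbering from this end puts the carbonyl group at C-3 rather than C-9.
That gives the carbonyl at C-3; a chloro group at C-6; an ethyl group at C-6; a fluoro group at C-9.
Substituent prefixes are cited in alphabetical order (multiplying prefixes like di-/tri- are ignored for ordering).
The name is 6-chloro-6-ethyl-9-fluoroundecan-3-one.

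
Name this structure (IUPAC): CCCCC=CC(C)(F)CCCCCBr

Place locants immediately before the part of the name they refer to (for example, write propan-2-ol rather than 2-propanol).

12-bromo-7-fluoro-7-methyldodec-5-ene

The longest chain bearing the multiple bond is 12 carbons long (dodecane).
A C=C double bond in the chain gives the infix -ene-.
The numbering direction is chosen so that numbering from this end puts the double bond at C-5 rather than C-7.
This places the double bond between C-5 and C-6; a bromo group at C-12; a fluoro group at C-7; a methyl group at C-7.
Prefixes are listed alphabetically: bromo, fluoro, methyl.
Putting it together: 12-bromo-7-fluoro-7-methyldodec-5-ene.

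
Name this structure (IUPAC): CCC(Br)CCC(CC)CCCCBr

1,8-dibromo-5-ethyldecane

The longest carbon chain is 10 atoms: the parent is decane.
The numbering direction is chosen so that the substituent locant set {1,5,8} is lower than {3,6,10} at the first point of difference.
With this numbering: bromo groups at C-1 and C-8; an ethyl group at C-5.
The substituents are ordered alphabetically, ignoring any di-/tri- multipliers.
Assembling the pieces gives 1,8-dibromo-5-ethyldecane.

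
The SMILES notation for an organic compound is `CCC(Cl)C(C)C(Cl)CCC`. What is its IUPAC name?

The parent chain contains 8 carbons (octane).
The numbering direction is chosen so that the substituent locant set {3,4,5} is lower than {4,5,6} at the first point of difference.
With this numbering: chloro groups at C-3 and C-5; a methyl group at C-4.
Prefixes are listed alphabetically: chloro, methyl.
The name is 3,5-dichloro-4-methyloctane.

3,5-dichloro-4-methyloctane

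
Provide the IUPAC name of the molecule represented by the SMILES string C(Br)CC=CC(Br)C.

1,5-dibromohex-3-ene

Counting along the main chain through the multiple bond gives 6 carbons: the parent is hexane.
The chain contains a C=C double bond, so the unsaturation ending is -ene.
Number the chain so that the substituent locant set {1,5} is lower than {2,6} at the first point of difference.
This places the double bond between C-3 and C-4; bromo groups at C-1 and C-5.
Assembling the pieces gives 1,5-dibromohex-3-ene.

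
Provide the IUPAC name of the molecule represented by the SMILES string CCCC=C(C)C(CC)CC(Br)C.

Counting along the main chain through the multiple bond gives 9 carbons: the parent is nonane.
There is one C=C double bond, indicated by the ending -ene.
The numbering direction is chosen so that numbering from this end puts the double bond at C-4 rather than C-5.
That gives the double bond between C-4 and C-5; a bromo group at C-8; an ethyl group at C-6; a methyl group at C-5.
Prefixes are listed alphabetically: bromo, ethyl, methyl.
The name is 8-bromo-6-ethyl-5-methylnon-4-ene.

8-bromo-6-ethyl-5-methylnon-4-ene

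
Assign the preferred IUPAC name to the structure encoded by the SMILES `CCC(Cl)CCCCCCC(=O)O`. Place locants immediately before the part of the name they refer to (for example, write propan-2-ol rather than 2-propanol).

8-chlorodecanoic acid

The longest chain bearing the –COOH group is 10 carbons long (decane).
The highest-priority functional group is a carboxylic acid (terminal –COOH), so the name ends in -oic acid.
Choose the numbering such that the carboxylic acid carbon is C-1 by definition.
With this numbering: a chloro group at C-8.
Assembling the pieces gives 8-chlorodecanoic acid.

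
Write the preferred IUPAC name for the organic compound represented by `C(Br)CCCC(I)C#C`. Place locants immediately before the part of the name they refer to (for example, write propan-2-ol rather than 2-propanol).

The longest chain bearing the multiple bond is 7 carbons long (heptane).
A C≡C triple bond in the chain gives the infix -yne-.
The numbering direction is chosen so that numbering from this end puts the triple bond at C-1 rather than C-6.
This places the triple bond between C-1 and C-2; a bromo group at C-7; an iodo group at C-3.
Prefixes are listed alphabetically: bromo, iodo.
The name is 7-bromo-3-iodohept-1-yne.

7-bromo-3-iodohept-1-yne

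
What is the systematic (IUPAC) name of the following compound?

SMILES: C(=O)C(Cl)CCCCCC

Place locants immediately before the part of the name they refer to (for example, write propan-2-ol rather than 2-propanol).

The longest carbon chain that includes the –CHO group has 8 carbons, so the parent hydride is octane.
The principal characteristic group is an aldehyde (terminal –CHO), named with the suffix -al.
Choose the numbering such that the aldehyde carbon is C-1 by definition.
This places a chloro group at C-2.
The name is 2-chlorooctanal.

2-chlorooctanal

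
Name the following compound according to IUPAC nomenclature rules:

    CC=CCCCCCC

The longest chain bearing the multiple bond is 9 carbons long (nonane).
A C=C double bond in the chain gives the infix -ene-.
Number the chain so that numbering from this end puts the double bond at C-2 rather than C-7.
This places the double bond between C-2 and C-3.
Putting it together: non-2-ene.

non-2-ene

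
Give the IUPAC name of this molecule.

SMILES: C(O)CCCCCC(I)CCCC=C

7-iodododec-11-en-1-ol

Counting along the main chain through the –OH group and the multiple bond gives 12 carbons: the parent is dodecane.
The highest-priority functional group is an alcohol (–OH), so the name ends in -ol.
A C=C double bond in the chain gives the infix -ene-.
Choose the numbering such that numbering from this end puts the hydroxyl group at C-1 rather than C-12.
With this numbering: the hydroxyl at C-1; the double bond between C-11 and C-12; an iodo group at C-7.
Putting it together: 7-iodododec-11-en-1-ol.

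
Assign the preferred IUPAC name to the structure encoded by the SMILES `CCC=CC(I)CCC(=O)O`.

The longest carbon chain that includes the –COOH group and the multiple bond has 8 carbons, so the parent hydride is octane.
The highest-priority functional group is a carboxylic acid (terminal –COOH), so the name ends in -oic acid.
A C=C double bond in the chain gives the infix -ene-.
Choose the numbering such that the carboxylic acid carbon is C-1 by definition.
That gives the double bond between C-5 and C-6; an iodo group at C-4.
Putting it together: 4-iodooct-5-enoic acid.

4-iodooct-5-enoic acid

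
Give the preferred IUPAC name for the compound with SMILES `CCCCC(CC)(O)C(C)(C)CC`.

4-ethyl-3,3-dimethyloctan-4-ol

The longest carbon chain that includes the –OH group has 8 carbons, so the parent hydride is octane.
The principal characteristic group is an alcohol (–OH), named with the suffix -ol.
The numbering direction is chosen so that numbering from this end puts the hydroxyl group at C-4 rather than C-5.
This places the hydroxyl at C-4; an ethyl group at C-4; two methyl groups at C-3.
Substituent prefixes are cited in alphabetical order (multiplying prefixes like di-/tri- are ignored for ordering).
The name is 4-ethyl-3,3-dimethyloctan-4-ol.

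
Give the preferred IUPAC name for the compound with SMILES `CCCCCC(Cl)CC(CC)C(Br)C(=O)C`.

The longest chain bearing the carbonyl is 11 carbons long (undecane).
A ketone (C=O on an internal carbon) is the principal characteristic group, giving the suffix -one.
The numbering direction is chosen so that numbering from this end puts the carbonyl group at C-2 rather than C-10.
This places the carbonyl at C-2; a bromo group at C-3; a chloro group at C-6; an ethyl group at C-4.
Substituent prefixes are cited in alphabetical order (multiplying prefixes like di-/tri- are ignored for ordering).
The name is 3-bromo-6-chloro-4-ethylundecan-2-one.

3-bromo-6-chloro-4-ethylundecan-2-one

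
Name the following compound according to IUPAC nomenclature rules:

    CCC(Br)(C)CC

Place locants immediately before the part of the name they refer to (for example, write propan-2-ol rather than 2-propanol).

The longest carbon chain is 5 atoms: the parent is pentane.
Numbering from either end gives identical locants here.
This places a bromo group at C-3; a methyl group at C-3.
Substituent prefixes are cited in alphabetical order (multiplying prefixes like di-/tri- are ignored for ordering).
Putting it together: 3-bromo-3-methylpentane.

3-bromo-3-methylpentane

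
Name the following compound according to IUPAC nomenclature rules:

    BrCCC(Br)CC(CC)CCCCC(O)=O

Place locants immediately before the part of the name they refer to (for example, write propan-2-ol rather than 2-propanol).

Counting along the main chain through the –COOH group gives 10 carbons: the parent is decane.
A carboxylic acid (terminal –COOH) is the principal characteristic group, giving the suffix -oic acid.
Choose the numbering such that the carboxylic acid carbon is C-1 by definition.
This places bromo groups at C-8 and C-10; an ethyl group at C-6.
The substituents are ordered alphabetically, ignoring any di-/tri- multipliers.
The name is 8,10-dibromo-6-ethyldecanoic acid.

8,10-dibromo-6-ethyldecanoic acid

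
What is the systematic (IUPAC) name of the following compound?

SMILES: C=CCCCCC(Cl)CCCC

7-chloroundec-1-ene

The longest chain bearing the multiple bond is 11 carbons long (undecane).
A C=C double bond in the chain gives the infix -ene-.
Choose the numbering such that numbering from this end puts the double bond at C-1 rather than C-10.
This places the double bond between C-1 and C-2; a chloro group at C-7.
The name is 7-chloroundec-1-ene.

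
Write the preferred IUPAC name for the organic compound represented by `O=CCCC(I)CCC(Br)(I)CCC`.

7-bromo-4,7-diiododecanal

The longest chain bearing the –CHO group is 10 carbons long (decane).
The highest-priority functional group is an aldehyde (terminal –CHO), so the name ends in -al.
Number the chain so that the aldehyde carbon is C-1 by definition.
With this numbering: a bromo group at C-7; iodo groups at C-4 and C-7.
The substituents are ordered alphabetically, ignoring any di-/tri- multipliers.
Assembling the pieces gives 7-bromo-4,7-diiododecanal.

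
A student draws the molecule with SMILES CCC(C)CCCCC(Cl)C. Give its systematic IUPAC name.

2-chloro-7-methylnonane

The longest continuous carbon chain has 9 atoms, so the parent hydride is nonane.
Choose the numbering such that the substituent locant set {2,7} is lower than {3,8} at the first point of difference.
With this numbering: a chloro group at C-2; a methyl group at C-7.
The substituents are ordered alphabetically, ignoring any di-/tri- multipliers.
Putting it together: 2-chloro-7-methylnonane.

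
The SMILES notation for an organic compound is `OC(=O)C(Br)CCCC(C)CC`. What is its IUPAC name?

Counting along the main chain through the –COOH group gives 8 carbons: the parent is octane.
The principal characteristic group is a carboxylic acid (terminal –COOH), named with the suffix -oic acid.
Choose the numbering such that the carboxylic acid carbon is C-1 by definition.
This places a bromo group at C-2; a methyl group at C-6.
The substituents are ordered alphabetically, ignoring any di-/tri- multipliers.
Putting it together: 2-bromo-6-methyloctanoic acid.

2-bromo-6-methyloctanoic acid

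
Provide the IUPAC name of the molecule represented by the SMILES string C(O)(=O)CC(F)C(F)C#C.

The longest chain bearing the –COOH group and the multiple bond is 6 carbons long (hexane).
The highest-priority functional group is a carboxylic acid (terminal –COOH), so the name ends in -oic acid.
There is one C≡C triple bond, indicated by the ending -yne.
Number the chain so that the carboxylic acid carbon is C-1 by definition.
This places the triple bond between C-5 and C-6; fluoro groups at C-3 and C-4.
Putting it together: 3,4-difluorohex-5-ynoic acid.

3,4-difluorohex-5-ynoic acid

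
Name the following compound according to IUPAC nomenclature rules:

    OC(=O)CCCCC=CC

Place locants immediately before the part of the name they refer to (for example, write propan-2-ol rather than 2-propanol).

oct-6-enoic acid

The longest carbon chain that includes the –COOH group and the multiple bond has 8 carbons, so the parent hydride is octane.
The principal characteristic group is a carboxylic acid (terminal –COOH), named with the suffix -oic acid.
A C=C double bond in the chain gives the infix -ene-.
The numbering direction is chosen so that the carboxylic acid carbon is C-1 by definition.
That gives the double bond between C-6 and C-7.
Assembling the pieces gives oct-6-enoic acid.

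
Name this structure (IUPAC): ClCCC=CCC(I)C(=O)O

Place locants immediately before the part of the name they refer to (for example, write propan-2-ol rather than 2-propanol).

Counting along the main chain through the –COOH group and the multiple bond gives 7 carbons: the parent is heptane.
A carboxylic acid (terminal –COOH) is the principal characteristic group, giving the suffix -oic acid.
There is one C=C double bond, indicated by the ending -ene.
Choose the numbering such that the carboxylic acid carbon is C-1 by definition.
With this numbering: the double bond between C-4 and C-5; a chloro group at C-7; an iodo group at C-2.
Substituent prefixes are cited in alphabetical order (multiplying prefixes like di-/tri- are ignored for ordering).
The name is 7-chloro-2-iodohept-4-enoic acid.

7-chloro-2-iodohept-4-enoic acid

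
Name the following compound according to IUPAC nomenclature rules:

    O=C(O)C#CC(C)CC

Counting along the main chain through the –COOH group and the multiple bond gives 6 carbons: the parent is hexane.
A carboxylic acid (terminal –COOH) is the principal characteristic group, giving the suffix -oic acid.
The chain contains a C≡C triple bond, so the unsaturation ending is -yne.
Choose the numbering such that the carboxylic acid carbon is C-1 by definition.
This places the triple bond between C-2 and C-3; a methyl group at C-4.
Putting it together: 4-methylhex-2-ynoic acid.

4-methylhex-2-ynoic acid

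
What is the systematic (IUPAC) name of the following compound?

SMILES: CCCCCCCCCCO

decan-1-ol

Counting along the main chain through the –OH group gives 10 carbons: the parent is decane.
The principal characteristic group is an alcohol (–OH), named with the suffix -ol.
The numbering direction is chosen so that numbering from this end puts the hydroxyl group at C-1 rather than C-10.
This places the hydroxyl at C-1.
Assembling the pieces gives decan-1-ol.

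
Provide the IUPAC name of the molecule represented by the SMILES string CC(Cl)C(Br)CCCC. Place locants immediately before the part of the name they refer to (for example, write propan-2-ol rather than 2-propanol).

3-bromo-2-chloroheptane

The longest carbon chain is 7 atoms: the parent is heptane.
Choose the numbering such that the substituent locant set {2,3} is lower than {5,6} at the first point of difference.
With this numbering: a bromo group at C-3; a chloro group at C-2.
The substituents are ordered alphabetically, ignoring any di-/tri- multipliers.
Assembling the pieces gives 3-bromo-2-chloroheptane.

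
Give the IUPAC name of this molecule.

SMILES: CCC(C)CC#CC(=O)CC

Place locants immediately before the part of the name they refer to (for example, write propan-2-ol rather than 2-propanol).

Counting along the main chain through the carbonyl and the multiple bond gives 9 carbons: the parent is nonane.
A ketone (C=O on an internal carbon) is the principal characteristic group, giving the suffix -one.
There is one C≡C triple bond, indicated by the ending -yne.
Number the chain so that numbering from this end puts the carbonyl group at C-3 rather than C-7.
With this numbering: the carbonyl at C-3; the triple bond between C-4 and C-5; a methyl group at C-7.
Assembling the pieces gives 7-methylnon-4-yn-3-one.

7-methylnon-4-yn-3-one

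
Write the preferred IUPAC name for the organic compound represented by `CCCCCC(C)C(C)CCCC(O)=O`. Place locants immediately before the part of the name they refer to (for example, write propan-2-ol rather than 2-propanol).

The longest chain bearing the –COOH group is 11 carbons long (undecane).
A carboxylic acid (terminal –COOH) is the principal characteristic group, giving the suffix -oic acid.
Choose the numbering such that the carboxylic acid carbon is C-1 by definition.
With this numbering: methyl groups at C-5 and C-6.
Putting it together: 5,6-dimethylundecanoic acid.

5,6-dimethylundecanoic acid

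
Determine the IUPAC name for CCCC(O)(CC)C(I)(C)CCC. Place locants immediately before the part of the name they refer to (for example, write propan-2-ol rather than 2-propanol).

4-ethyl-5-iodo-5-methyloctan-4-ol

Counting along the main chain through the –OH group gives 8 carbons: the parent is octane.
The highest-priority functional group is an alcohol (–OH), so the name ends in -ol.
Choose the numbering such that numbering from this end puts the hydroxyl group at C-4 rather than C-5.
This places the hydroxyl at C-4; an ethyl group at C-4; an iodo group at C-5; a methyl group at C-5.
The substituents are ordered alphabetically, ignoring any di-/tri- multipliers.
Putting it together: 4-ethyl-5-iodo-5-methyloctan-4-ol.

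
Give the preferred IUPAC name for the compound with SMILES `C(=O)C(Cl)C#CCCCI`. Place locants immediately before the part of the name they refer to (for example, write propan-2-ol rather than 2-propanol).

2-chloro-7-iodohept-3-ynal

The longest chain bearing the –CHO group and the multiple bond is 7 carbons long (heptane).
An aldehyde (terminal –CHO) is the principal characteristic group, giving the suffix -al.
There is one C≡C triple bond, indicated by the ending -yne.
The numbering direction is chosen so that the aldehyde carbon is C-1 by definition.
This places the triple bond between C-3 and C-4; a chloro group at C-2; an iodo group at C-7.
Substituent prefixes are cited in alphabetical order (multiplying prefixes like di-/tri- are ignored for ordering).
Putting it together: 2-chloro-7-iodohept-3-ynal.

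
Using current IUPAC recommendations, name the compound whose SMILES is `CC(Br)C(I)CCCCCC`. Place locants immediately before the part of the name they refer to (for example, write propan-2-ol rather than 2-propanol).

The longest carbon chain is 9 atoms: the parent is nonane.
The numbering direction is chosen so that the substituent locant set {2,3} is lower than {7,8} at the first point of difference.
With this numbering: a bromo group at C-2; an iodo group at C-3.
The substituents are ordered alphabetically, ignoring any di-/tri- multipliers.
Assembling the pieces gives 2-bromo-3-iodononane.

2-bromo-3-iodononane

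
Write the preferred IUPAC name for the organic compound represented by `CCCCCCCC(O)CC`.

decan-3-ol

The longest carbon chain that includes the –OH group has 10 carbons, so the parent hydride is decane.
The highest-priority functional group is an alcohol (–OH), so the name ends in -ol.
Number the chain so that numbering from this end puts the hydroxyl group at C-3 rather than C-8.
This places the hydroxyl at C-3.
Assembling the pieces gives decan-3-ol.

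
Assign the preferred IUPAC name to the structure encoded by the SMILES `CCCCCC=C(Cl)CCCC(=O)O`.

The longest carbon chain that includes the –COOH group and the multiple bond has 11 carbons, so the parent hydride is undecane.
A carboxylic acid (terminal –COOH) is the principal characteristic group, giving the suffix -oic acid.
The chain contains a C=C double bond, so the unsaturation ending is -ene.
The numbering direction is chosen so that the carboxylic acid carbon is C-1 by definition.
With this numbering: the double bond between C-5 and C-6; a chloro group at C-5.
Assembling the pieces gives 5-chloroundec-5-enoic acid.

5-chloroundec-5-enoic acid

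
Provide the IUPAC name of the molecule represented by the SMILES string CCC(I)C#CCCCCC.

Counting along the main chain through the multiple bond gives 10 carbons: the parent is decane.
There is one C≡C triple bond, indicated by the ending -yne.
Choose the numbering such that numbering from this end puts the triple bond at C-4 rather than C-6.
With this numbering: the triple bond between C-4 and C-5; an iodo group at C-3.
Assembling the pieces gives 3-iododec-4-yne.

3-iododec-4-yne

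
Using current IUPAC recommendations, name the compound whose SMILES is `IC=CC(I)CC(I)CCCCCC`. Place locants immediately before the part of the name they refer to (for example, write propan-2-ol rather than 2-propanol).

Counting along the main chain through the multiple bond gives 11 carbons: the parent is undecane.
There is one C=C double bond, indicated by the ending -ene.
Choose the numbering such that numbering from this end puts the double bond at C-1 rather than C-10.
This places the double bond between C-1 and C-2; iodo groups at C-1 and C-3 and C-5.
Assembling the pieces gives 1,3,5-triiodoundec-1-ene.

1,3,5-triiodoundec-1-ene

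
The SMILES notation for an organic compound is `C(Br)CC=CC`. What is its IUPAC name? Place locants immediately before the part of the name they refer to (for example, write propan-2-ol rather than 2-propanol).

5-bromopent-2-ene

Counting along the main chain through the multiple bond gives 5 carbons: the parent is pentane.
The chain contains a C=C double bond, so the unsaturation ending is -ene.
Number the chain so that numbering from this end puts the double bond at C-2 rather than C-3.
With this numbering: the double bond between C-2 and C-3; a bromo group at C-5.
Putting it together: 5-bromopent-2-ene.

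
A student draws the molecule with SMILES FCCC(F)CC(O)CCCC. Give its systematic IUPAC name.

1,3-difluorononan-5-ol

The longest carbon chain that includes the –OH group has 9 carbons, so the parent hydride is nonane.
The principal characteristic group is an alcohol (–OH), named with the suffix -ol.
The numbering direction is chosen so that the substituent locant set {1,3} is lower than {7,9} at the first point of difference.
With this numbering: the hydroxyl at C-5; fluoro groups at C-1 and C-3.
The name is 1,3-difluorononan-5-ol.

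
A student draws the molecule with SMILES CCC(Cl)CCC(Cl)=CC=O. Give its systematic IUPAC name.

3,6-dichlorooct-2-enal

The longest chain bearing the –CHO group and the multiple bond is 8 carbons long (octane).
An aldehyde (terminal –CHO) is the principal characteristic group, giving the suffix -al.
A C=C double bond in the chain gives the infix -ene-.
Choose the numbering such that the aldehyde carbon is C-1 by definition.
With this numbering: the double bond between C-2 and C-3; chloro groups at C-3 and C-6.
The name is 3,6-dichlorooct-2-enal.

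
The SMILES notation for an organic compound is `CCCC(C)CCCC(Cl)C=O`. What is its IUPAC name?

2-chloro-6-methylnonanal

The longest chain bearing the –CHO group is 9 carbons long (nonane).
An aldehyde (terminal –CHO) is the principal characteristic group, giving the suffix -al.
Choose the numbering such that the aldehyde carbon is C-1 by definition.
This places a chloro group at C-2; a methyl group at C-6.
The substituents are ordered alphabetically, ignoring any di-/tri- multipliers.
Putting it together: 2-chloro-6-methylnonanal.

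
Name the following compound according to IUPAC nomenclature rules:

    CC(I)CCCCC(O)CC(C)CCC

The longest chain bearing the –OH group is 12 carbons long (dodecane).
The principal characteristic group is an alcohol (–OH), named with the suffix -ol.
Choose the numbering such that numbering from this end puts the hydroxyl group at C-6 rather than C-7.
With this numbering: the hydroxyl at C-6; an iodo group at C-11; a methyl group at C-4.
Substituent prefixes are cited in alphabetical order (multiplying prefixes like di-/tri- are ignored for ordering).
Putting it together: 11-iodo-4-methyldodecan-6-ol.

11-iodo-4-methyldodecan-6-ol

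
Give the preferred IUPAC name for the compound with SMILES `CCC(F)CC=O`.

3-fluoropentanal

The longest chain bearing the –CHO group is 5 carbons long (pentane).
The highest-priority functional group is an aldehyde (terminal –CHO), so the name ends in -al.
Choose the numbering such that the aldehyde carbon is C-1 by definition.
With this numbering: a fluoro group at C-3.
The name is 3-fluoropentanal.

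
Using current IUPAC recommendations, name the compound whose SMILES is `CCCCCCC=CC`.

The longest chain bearing the multiple bond is 9 carbons long (nonane).
The chain contains a C=C double bond, so the unsaturation ending is -ene.
The numbering direction is chosen so that numbering from this end puts the double bond at C-2 rather than C-7.
This places the double bond between C-2 and C-3.
Putting it together: non-2-ene.

non-2-ene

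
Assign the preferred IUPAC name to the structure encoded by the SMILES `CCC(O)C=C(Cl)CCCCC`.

5-chlorodec-4-en-3-ol

Counting along the main chain through the –OH group and the multiple bond gives 10 carbons: the parent is decane.
The principal characteristic group is an alcohol (–OH), named with the suffix -ol.
A C=C double bond in the chain gives the infix -ene-.
The numbering direction is chosen so that numbering from this end puts the hydroxyl group at C-3 rather than C-8.
With this numbering: the hydroxyl at C-3; the double bond between C-4 and C-5; a chloro group at C-5.
Assembling the pieces gives 5-chlorodec-4-en-3-ol.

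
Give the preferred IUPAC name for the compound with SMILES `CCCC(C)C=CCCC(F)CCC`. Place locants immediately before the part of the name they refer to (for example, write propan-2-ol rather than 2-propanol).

Counting along the main chain through the multiple bond gives 12 carbons: the parent is dodecane.
A C=C double bond in the chain gives the infix -ene-.
The numbering direction is chosen so that numbering from this end puts the double bond at C-5 rather than C-7.
This places the double bond between C-5 and C-6; a fluoro group at C-9; a methyl group at C-4.
Prefixes are listed alphabetically: fluoro, methyl.
Putting it together: 9-fluoro-4-methyldodec-5-ene.

9-fluoro-4-methyldodec-5-ene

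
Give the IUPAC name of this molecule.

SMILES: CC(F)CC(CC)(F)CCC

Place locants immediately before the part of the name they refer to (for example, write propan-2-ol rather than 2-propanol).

The parent chain contains 7 carbons (heptane).
Choose the numbering such that the substituent locant set {2,4,4} is lower than {4,4,6} at the first point of difference.
This places an ethyl group at C-4; fluoro groups at C-2 and C-4.
Substituent prefixes are cited in alphabetical order (multiplying prefixes like di-/tri- are ignored for ordering).
Putting it together: 4-ethyl-2,4-difluoroheptane.

4-ethyl-2,4-difluoroheptane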